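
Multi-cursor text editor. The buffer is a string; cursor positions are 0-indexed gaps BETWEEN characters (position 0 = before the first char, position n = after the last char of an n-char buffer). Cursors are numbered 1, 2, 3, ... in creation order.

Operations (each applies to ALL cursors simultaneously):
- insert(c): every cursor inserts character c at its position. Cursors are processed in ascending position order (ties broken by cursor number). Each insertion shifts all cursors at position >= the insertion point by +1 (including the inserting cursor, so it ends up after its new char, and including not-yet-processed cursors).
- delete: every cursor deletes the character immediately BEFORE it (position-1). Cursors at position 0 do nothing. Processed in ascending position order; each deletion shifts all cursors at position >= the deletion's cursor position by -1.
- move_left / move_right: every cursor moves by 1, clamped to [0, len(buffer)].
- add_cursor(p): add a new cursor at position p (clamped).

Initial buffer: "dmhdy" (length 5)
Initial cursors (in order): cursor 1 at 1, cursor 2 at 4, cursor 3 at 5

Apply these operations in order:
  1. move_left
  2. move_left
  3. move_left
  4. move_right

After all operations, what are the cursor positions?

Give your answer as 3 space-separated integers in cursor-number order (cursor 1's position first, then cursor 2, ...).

After op 1 (move_left): buffer="dmhdy" (len 5), cursors c1@0 c2@3 c3@4, authorship .....
After op 2 (move_left): buffer="dmhdy" (len 5), cursors c1@0 c2@2 c3@3, authorship .....
After op 3 (move_left): buffer="dmhdy" (len 5), cursors c1@0 c2@1 c3@2, authorship .....
After op 4 (move_right): buffer="dmhdy" (len 5), cursors c1@1 c2@2 c3@3, authorship .....

Answer: 1 2 3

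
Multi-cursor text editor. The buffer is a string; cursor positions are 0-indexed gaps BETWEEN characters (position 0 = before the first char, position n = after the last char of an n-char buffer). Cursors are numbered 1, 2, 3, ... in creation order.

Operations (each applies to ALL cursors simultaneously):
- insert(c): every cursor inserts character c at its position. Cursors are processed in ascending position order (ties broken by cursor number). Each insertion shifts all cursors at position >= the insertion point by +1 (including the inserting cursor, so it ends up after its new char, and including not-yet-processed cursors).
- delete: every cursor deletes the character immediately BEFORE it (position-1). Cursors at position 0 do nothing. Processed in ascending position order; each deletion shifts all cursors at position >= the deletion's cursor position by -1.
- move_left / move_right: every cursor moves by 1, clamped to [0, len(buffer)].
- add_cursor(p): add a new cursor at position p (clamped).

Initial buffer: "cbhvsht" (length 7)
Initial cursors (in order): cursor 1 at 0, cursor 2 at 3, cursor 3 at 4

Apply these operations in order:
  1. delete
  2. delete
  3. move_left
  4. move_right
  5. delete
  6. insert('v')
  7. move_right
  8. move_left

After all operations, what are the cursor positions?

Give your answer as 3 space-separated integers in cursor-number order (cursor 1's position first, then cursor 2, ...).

After op 1 (delete): buffer="cbsht" (len 5), cursors c1@0 c2@2 c3@2, authorship .....
After op 2 (delete): buffer="sht" (len 3), cursors c1@0 c2@0 c3@0, authorship ...
After op 3 (move_left): buffer="sht" (len 3), cursors c1@0 c2@0 c3@0, authorship ...
After op 4 (move_right): buffer="sht" (len 3), cursors c1@1 c2@1 c3@1, authorship ...
After op 5 (delete): buffer="ht" (len 2), cursors c1@0 c2@0 c3@0, authorship ..
After op 6 (insert('v')): buffer="vvvht" (len 5), cursors c1@3 c2@3 c3@3, authorship 123..
After op 7 (move_right): buffer="vvvht" (len 5), cursors c1@4 c2@4 c3@4, authorship 123..
After op 8 (move_left): buffer="vvvht" (len 5), cursors c1@3 c2@3 c3@3, authorship 123..

Answer: 3 3 3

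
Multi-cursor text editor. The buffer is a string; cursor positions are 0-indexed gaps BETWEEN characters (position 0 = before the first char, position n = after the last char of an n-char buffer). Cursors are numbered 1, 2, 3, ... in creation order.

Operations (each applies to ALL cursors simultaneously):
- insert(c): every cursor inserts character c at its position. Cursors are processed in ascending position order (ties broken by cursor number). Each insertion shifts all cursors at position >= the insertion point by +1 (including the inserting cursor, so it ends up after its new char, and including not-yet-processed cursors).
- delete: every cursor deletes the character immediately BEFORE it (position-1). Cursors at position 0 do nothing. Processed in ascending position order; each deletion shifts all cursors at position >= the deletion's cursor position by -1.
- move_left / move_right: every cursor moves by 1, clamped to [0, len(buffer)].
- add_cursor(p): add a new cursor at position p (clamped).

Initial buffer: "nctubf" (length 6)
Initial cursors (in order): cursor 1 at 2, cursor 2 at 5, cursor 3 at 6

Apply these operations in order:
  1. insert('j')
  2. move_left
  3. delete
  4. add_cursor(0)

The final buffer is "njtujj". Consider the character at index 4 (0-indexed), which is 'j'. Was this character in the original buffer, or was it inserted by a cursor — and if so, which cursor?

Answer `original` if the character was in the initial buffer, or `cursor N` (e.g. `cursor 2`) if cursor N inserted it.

After op 1 (insert('j')): buffer="ncjtubjfj" (len 9), cursors c1@3 c2@7 c3@9, authorship ..1...2.3
After op 2 (move_left): buffer="ncjtubjfj" (len 9), cursors c1@2 c2@6 c3@8, authorship ..1...2.3
After op 3 (delete): buffer="njtujj" (len 6), cursors c1@1 c2@4 c3@5, authorship .1..23
After op 4 (add_cursor(0)): buffer="njtujj" (len 6), cursors c4@0 c1@1 c2@4 c3@5, authorship .1..23
Authorship (.=original, N=cursor N): . 1 . . 2 3
Index 4: author = 2

Answer: cursor 2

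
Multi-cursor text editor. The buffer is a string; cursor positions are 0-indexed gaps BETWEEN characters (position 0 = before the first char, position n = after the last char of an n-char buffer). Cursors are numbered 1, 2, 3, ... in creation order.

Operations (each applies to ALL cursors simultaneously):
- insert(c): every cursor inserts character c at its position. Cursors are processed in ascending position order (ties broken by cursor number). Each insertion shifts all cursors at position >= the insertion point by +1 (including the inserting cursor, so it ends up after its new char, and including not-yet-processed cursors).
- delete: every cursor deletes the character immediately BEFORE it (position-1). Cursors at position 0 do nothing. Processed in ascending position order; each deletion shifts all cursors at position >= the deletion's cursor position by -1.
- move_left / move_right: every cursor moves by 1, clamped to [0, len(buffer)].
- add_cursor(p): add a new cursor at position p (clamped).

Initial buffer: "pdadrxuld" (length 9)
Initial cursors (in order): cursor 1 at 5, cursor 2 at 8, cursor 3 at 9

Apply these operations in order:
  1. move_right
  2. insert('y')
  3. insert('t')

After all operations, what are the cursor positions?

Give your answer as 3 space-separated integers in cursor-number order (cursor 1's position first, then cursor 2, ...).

After op 1 (move_right): buffer="pdadrxuld" (len 9), cursors c1@6 c2@9 c3@9, authorship .........
After op 2 (insert('y')): buffer="pdadrxyuldyy" (len 12), cursors c1@7 c2@12 c3@12, authorship ......1...23
After op 3 (insert('t')): buffer="pdadrxytuldyytt" (len 15), cursors c1@8 c2@15 c3@15, authorship ......11...2323

Answer: 8 15 15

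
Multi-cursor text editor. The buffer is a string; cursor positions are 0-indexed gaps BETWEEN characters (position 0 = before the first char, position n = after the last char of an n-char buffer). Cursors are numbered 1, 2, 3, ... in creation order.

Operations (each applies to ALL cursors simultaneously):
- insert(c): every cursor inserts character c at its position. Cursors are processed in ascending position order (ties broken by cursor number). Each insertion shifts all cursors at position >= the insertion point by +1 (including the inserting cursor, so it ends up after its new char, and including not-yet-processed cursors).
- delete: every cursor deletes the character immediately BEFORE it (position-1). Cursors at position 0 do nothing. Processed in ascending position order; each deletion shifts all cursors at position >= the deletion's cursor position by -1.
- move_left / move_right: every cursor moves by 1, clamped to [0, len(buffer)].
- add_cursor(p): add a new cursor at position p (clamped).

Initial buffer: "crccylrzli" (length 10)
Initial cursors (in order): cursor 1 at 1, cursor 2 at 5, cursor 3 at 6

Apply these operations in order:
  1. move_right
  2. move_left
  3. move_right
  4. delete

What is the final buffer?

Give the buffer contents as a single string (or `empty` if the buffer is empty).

Answer: cccyzli

Derivation:
After op 1 (move_right): buffer="crccylrzli" (len 10), cursors c1@2 c2@6 c3@7, authorship ..........
After op 2 (move_left): buffer="crccylrzli" (len 10), cursors c1@1 c2@5 c3@6, authorship ..........
After op 3 (move_right): buffer="crccylrzli" (len 10), cursors c1@2 c2@6 c3@7, authorship ..........
After op 4 (delete): buffer="cccyzli" (len 7), cursors c1@1 c2@4 c3@4, authorship .......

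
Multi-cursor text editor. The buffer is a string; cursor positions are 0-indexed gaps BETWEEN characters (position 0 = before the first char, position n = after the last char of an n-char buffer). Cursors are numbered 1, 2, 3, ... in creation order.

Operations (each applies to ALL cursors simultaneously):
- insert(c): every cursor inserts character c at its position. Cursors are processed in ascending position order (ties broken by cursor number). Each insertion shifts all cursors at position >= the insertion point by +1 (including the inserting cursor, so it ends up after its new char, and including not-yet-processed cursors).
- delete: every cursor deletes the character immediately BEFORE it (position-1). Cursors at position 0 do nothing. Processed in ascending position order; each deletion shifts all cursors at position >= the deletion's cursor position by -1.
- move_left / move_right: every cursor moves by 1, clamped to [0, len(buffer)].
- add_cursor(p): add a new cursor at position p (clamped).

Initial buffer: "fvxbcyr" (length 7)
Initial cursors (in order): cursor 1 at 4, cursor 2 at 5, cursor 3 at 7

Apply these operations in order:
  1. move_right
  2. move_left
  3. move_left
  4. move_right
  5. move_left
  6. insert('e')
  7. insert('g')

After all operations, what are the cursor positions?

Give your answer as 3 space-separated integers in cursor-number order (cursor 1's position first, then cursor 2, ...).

Answer: 5 8 11

Derivation:
After op 1 (move_right): buffer="fvxbcyr" (len 7), cursors c1@5 c2@6 c3@7, authorship .......
After op 2 (move_left): buffer="fvxbcyr" (len 7), cursors c1@4 c2@5 c3@6, authorship .......
After op 3 (move_left): buffer="fvxbcyr" (len 7), cursors c1@3 c2@4 c3@5, authorship .......
After op 4 (move_right): buffer="fvxbcyr" (len 7), cursors c1@4 c2@5 c3@6, authorship .......
After op 5 (move_left): buffer="fvxbcyr" (len 7), cursors c1@3 c2@4 c3@5, authorship .......
After op 6 (insert('e')): buffer="fvxebeceyr" (len 10), cursors c1@4 c2@6 c3@8, authorship ...1.2.3..
After op 7 (insert('g')): buffer="fvxegbegcegyr" (len 13), cursors c1@5 c2@8 c3@11, authorship ...11.22.33..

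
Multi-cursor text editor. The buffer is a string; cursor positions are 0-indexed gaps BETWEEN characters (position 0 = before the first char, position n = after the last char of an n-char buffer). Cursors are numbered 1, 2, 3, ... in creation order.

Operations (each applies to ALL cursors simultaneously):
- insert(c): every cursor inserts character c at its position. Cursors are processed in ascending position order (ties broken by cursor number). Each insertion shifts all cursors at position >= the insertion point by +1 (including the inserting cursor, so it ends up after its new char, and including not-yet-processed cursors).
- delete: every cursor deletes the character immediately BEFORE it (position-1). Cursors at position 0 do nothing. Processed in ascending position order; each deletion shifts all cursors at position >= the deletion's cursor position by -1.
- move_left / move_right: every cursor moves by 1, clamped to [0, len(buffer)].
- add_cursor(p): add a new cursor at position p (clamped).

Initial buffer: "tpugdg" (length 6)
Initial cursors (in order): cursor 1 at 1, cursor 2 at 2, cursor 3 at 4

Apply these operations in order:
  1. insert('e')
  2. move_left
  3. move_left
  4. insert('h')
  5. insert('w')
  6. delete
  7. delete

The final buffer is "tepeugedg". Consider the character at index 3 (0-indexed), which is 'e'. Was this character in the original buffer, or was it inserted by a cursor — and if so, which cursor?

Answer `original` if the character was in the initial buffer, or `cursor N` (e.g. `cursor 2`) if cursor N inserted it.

After op 1 (insert('e')): buffer="tepeugedg" (len 9), cursors c1@2 c2@4 c3@7, authorship .1.2..3..
After op 2 (move_left): buffer="tepeugedg" (len 9), cursors c1@1 c2@3 c3@6, authorship .1.2..3..
After op 3 (move_left): buffer="tepeugedg" (len 9), cursors c1@0 c2@2 c3@5, authorship .1.2..3..
After op 4 (insert('h')): buffer="htehpeuhgedg" (len 12), cursors c1@1 c2@4 c3@8, authorship 1.12.2.3.3..
After op 5 (insert('w')): buffer="hwtehwpeuhwgedg" (len 15), cursors c1@2 c2@6 c3@11, authorship 11.122.2.33.3..
After op 6 (delete): buffer="htehpeuhgedg" (len 12), cursors c1@1 c2@4 c3@8, authorship 1.12.2.3.3..
After op 7 (delete): buffer="tepeugedg" (len 9), cursors c1@0 c2@2 c3@5, authorship .1.2..3..
Authorship (.=original, N=cursor N): . 1 . 2 . . 3 . .
Index 3: author = 2

Answer: cursor 2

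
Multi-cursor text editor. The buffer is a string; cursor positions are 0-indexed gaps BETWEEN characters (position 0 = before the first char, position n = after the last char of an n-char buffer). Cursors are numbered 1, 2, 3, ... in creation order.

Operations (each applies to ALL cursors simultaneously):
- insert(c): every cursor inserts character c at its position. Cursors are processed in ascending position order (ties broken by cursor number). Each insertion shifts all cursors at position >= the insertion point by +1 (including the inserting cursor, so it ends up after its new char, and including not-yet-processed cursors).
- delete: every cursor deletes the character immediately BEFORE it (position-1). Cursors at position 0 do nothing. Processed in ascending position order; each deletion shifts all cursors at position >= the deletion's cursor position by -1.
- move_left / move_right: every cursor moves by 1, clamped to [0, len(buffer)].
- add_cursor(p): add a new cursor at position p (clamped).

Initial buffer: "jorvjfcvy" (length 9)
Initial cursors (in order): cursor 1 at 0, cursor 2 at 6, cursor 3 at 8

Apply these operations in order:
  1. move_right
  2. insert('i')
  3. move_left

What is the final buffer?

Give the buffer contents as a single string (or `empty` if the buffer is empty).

After op 1 (move_right): buffer="jorvjfcvy" (len 9), cursors c1@1 c2@7 c3@9, authorship .........
After op 2 (insert('i')): buffer="jiorvjfcivyi" (len 12), cursors c1@2 c2@9 c3@12, authorship .1......2..3
After op 3 (move_left): buffer="jiorvjfcivyi" (len 12), cursors c1@1 c2@8 c3@11, authorship .1......2..3

Answer: jiorvjfcivyi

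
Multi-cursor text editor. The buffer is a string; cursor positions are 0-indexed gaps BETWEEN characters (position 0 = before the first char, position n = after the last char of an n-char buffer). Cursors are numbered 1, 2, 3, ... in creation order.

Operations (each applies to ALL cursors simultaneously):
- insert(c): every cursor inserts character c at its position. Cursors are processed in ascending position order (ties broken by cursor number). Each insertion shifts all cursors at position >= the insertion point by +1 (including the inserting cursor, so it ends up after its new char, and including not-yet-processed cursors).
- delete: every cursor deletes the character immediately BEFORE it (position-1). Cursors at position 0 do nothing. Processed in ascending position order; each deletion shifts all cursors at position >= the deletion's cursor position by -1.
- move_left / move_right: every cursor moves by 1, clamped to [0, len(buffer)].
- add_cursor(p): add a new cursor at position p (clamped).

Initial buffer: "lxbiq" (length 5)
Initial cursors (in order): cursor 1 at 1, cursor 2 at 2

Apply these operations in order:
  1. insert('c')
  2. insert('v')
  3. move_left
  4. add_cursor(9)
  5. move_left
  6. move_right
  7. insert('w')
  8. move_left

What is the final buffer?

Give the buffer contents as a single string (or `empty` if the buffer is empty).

Answer: lcwvxcwvbiqw

Derivation:
After op 1 (insert('c')): buffer="lcxcbiq" (len 7), cursors c1@2 c2@4, authorship .1.2...
After op 2 (insert('v')): buffer="lcvxcvbiq" (len 9), cursors c1@3 c2@6, authorship .11.22...
After op 3 (move_left): buffer="lcvxcvbiq" (len 9), cursors c1@2 c2@5, authorship .11.22...
After op 4 (add_cursor(9)): buffer="lcvxcvbiq" (len 9), cursors c1@2 c2@5 c3@9, authorship .11.22...
After op 5 (move_left): buffer="lcvxcvbiq" (len 9), cursors c1@1 c2@4 c3@8, authorship .11.22...
After op 6 (move_right): buffer="lcvxcvbiq" (len 9), cursors c1@2 c2@5 c3@9, authorship .11.22...
After op 7 (insert('w')): buffer="lcwvxcwvbiqw" (len 12), cursors c1@3 c2@7 c3@12, authorship .111.222...3
After op 8 (move_left): buffer="lcwvxcwvbiqw" (len 12), cursors c1@2 c2@6 c3@11, authorship .111.222...3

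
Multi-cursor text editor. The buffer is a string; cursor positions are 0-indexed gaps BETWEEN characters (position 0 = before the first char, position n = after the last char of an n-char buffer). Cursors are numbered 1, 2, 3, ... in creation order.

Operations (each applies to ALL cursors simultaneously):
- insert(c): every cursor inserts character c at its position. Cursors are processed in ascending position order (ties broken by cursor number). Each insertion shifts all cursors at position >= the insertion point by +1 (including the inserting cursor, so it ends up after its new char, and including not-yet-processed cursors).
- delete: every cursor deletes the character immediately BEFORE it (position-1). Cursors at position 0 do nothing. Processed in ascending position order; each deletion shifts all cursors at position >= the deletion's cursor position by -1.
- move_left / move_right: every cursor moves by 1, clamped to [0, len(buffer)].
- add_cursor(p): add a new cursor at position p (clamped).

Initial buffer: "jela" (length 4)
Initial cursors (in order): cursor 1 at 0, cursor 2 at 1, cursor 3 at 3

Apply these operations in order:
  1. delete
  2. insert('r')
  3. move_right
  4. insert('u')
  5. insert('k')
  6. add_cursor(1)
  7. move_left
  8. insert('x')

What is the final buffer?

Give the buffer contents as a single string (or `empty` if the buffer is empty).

Answer: xrreuukxxkrauxk

Derivation:
After op 1 (delete): buffer="ea" (len 2), cursors c1@0 c2@0 c3@1, authorship ..
After op 2 (insert('r')): buffer="rrera" (len 5), cursors c1@2 c2@2 c3@4, authorship 12.3.
After op 3 (move_right): buffer="rrera" (len 5), cursors c1@3 c2@3 c3@5, authorship 12.3.
After op 4 (insert('u')): buffer="rreuurau" (len 8), cursors c1@5 c2@5 c3@8, authorship 12.123.3
After op 5 (insert('k')): buffer="rreuukkrauk" (len 11), cursors c1@7 c2@7 c3@11, authorship 12.12123.33
After op 6 (add_cursor(1)): buffer="rreuukkrauk" (len 11), cursors c4@1 c1@7 c2@7 c3@11, authorship 12.12123.33
After op 7 (move_left): buffer="rreuukkrauk" (len 11), cursors c4@0 c1@6 c2@6 c3@10, authorship 12.12123.33
After op 8 (insert('x')): buffer="xrreuukxxkrauxk" (len 15), cursors c4@1 c1@9 c2@9 c3@14, authorship 412.1211223.333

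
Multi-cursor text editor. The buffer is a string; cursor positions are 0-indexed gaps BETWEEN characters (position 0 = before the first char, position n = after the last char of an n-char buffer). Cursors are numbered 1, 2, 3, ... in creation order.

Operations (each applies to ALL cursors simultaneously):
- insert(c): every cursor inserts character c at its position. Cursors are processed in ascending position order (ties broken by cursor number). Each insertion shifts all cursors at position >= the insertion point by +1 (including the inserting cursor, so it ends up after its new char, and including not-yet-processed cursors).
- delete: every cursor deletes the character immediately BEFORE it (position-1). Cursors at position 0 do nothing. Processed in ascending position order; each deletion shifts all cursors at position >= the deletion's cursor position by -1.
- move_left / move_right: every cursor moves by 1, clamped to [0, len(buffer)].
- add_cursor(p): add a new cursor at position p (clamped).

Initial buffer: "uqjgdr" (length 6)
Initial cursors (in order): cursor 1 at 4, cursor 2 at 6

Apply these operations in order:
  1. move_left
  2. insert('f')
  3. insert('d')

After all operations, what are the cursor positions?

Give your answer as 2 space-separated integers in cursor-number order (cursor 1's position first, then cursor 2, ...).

Answer: 5 9

Derivation:
After op 1 (move_left): buffer="uqjgdr" (len 6), cursors c1@3 c2@5, authorship ......
After op 2 (insert('f')): buffer="uqjfgdfr" (len 8), cursors c1@4 c2@7, authorship ...1..2.
After op 3 (insert('d')): buffer="uqjfdgdfdr" (len 10), cursors c1@5 c2@9, authorship ...11..22.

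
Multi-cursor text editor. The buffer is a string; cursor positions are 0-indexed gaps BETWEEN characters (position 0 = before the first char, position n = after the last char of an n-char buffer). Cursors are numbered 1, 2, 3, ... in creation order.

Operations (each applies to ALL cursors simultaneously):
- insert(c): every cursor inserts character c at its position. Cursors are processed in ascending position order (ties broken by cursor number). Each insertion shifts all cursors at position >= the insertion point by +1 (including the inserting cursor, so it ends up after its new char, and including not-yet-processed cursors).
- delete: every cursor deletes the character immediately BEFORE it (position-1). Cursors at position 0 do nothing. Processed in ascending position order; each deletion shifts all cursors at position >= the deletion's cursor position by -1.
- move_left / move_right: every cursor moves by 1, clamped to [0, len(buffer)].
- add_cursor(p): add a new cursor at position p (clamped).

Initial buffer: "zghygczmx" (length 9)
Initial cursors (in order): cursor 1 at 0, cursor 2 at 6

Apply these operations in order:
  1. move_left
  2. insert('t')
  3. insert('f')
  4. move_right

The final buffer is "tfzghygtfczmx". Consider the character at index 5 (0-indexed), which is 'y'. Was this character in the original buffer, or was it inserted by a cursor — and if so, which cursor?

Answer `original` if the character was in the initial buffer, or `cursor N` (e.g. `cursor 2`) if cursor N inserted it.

Answer: original

Derivation:
After op 1 (move_left): buffer="zghygczmx" (len 9), cursors c1@0 c2@5, authorship .........
After op 2 (insert('t')): buffer="tzghygtczmx" (len 11), cursors c1@1 c2@7, authorship 1.....2....
After op 3 (insert('f')): buffer="tfzghygtfczmx" (len 13), cursors c1@2 c2@9, authorship 11.....22....
After op 4 (move_right): buffer="tfzghygtfczmx" (len 13), cursors c1@3 c2@10, authorship 11.....22....
Authorship (.=original, N=cursor N): 1 1 . . . . . 2 2 . . . .
Index 5: author = original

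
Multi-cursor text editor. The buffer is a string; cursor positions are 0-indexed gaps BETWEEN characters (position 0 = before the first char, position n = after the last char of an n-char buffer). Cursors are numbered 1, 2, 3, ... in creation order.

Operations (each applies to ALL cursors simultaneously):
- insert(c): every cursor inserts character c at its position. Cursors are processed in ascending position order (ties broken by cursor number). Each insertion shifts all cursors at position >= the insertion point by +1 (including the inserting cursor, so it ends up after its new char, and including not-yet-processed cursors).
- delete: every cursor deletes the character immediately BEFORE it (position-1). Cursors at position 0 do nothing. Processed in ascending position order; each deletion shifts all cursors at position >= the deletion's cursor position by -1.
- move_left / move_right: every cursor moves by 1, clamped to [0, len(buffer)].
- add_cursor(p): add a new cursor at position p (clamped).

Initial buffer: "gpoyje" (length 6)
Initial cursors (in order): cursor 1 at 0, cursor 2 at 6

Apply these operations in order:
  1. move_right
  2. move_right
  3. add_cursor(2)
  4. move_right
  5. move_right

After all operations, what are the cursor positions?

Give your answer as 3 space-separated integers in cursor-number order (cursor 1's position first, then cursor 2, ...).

Answer: 4 6 4

Derivation:
After op 1 (move_right): buffer="gpoyje" (len 6), cursors c1@1 c2@6, authorship ......
After op 2 (move_right): buffer="gpoyje" (len 6), cursors c1@2 c2@6, authorship ......
After op 3 (add_cursor(2)): buffer="gpoyje" (len 6), cursors c1@2 c3@2 c2@6, authorship ......
After op 4 (move_right): buffer="gpoyje" (len 6), cursors c1@3 c3@3 c2@6, authorship ......
After op 5 (move_right): buffer="gpoyje" (len 6), cursors c1@4 c3@4 c2@6, authorship ......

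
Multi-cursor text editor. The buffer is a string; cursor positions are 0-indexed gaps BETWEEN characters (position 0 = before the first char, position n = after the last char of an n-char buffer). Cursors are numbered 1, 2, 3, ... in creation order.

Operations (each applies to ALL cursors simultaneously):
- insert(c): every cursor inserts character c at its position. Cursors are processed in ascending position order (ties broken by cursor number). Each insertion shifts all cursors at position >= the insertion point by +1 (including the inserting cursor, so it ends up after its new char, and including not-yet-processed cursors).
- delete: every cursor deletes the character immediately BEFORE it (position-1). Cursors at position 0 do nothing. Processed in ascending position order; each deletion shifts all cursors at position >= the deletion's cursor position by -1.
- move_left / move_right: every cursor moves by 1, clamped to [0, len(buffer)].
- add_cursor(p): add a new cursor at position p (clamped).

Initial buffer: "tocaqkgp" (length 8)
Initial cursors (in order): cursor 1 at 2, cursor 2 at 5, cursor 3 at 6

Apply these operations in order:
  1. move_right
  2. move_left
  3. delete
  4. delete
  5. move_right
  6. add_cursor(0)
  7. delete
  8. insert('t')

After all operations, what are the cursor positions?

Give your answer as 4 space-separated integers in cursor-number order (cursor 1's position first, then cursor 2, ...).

Answer: 4 4 4 4

Derivation:
After op 1 (move_right): buffer="tocaqkgp" (len 8), cursors c1@3 c2@6 c3@7, authorship ........
After op 2 (move_left): buffer="tocaqkgp" (len 8), cursors c1@2 c2@5 c3@6, authorship ........
After op 3 (delete): buffer="tcagp" (len 5), cursors c1@1 c2@3 c3@3, authorship .....
After op 4 (delete): buffer="gp" (len 2), cursors c1@0 c2@0 c3@0, authorship ..
After op 5 (move_right): buffer="gp" (len 2), cursors c1@1 c2@1 c3@1, authorship ..
After op 6 (add_cursor(0)): buffer="gp" (len 2), cursors c4@0 c1@1 c2@1 c3@1, authorship ..
After op 7 (delete): buffer="p" (len 1), cursors c1@0 c2@0 c3@0 c4@0, authorship .
After op 8 (insert('t')): buffer="ttttp" (len 5), cursors c1@4 c2@4 c3@4 c4@4, authorship 1234.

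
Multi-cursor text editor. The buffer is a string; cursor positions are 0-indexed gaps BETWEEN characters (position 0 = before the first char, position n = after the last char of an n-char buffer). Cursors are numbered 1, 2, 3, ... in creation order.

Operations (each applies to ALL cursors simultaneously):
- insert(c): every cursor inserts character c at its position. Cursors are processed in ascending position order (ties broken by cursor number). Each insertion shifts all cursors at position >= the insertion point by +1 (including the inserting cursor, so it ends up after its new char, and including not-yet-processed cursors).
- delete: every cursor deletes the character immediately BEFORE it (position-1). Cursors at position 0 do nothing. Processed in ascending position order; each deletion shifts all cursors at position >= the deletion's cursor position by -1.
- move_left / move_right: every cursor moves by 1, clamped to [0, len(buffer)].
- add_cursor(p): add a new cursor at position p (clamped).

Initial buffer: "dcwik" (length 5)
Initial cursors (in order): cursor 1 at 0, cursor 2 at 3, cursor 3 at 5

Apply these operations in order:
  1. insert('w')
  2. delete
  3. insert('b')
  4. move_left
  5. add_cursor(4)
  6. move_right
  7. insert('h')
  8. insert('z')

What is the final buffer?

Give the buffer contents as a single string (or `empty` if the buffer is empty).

After op 1 (insert('w')): buffer="wdcwwikw" (len 8), cursors c1@1 c2@5 c3@8, authorship 1...2..3
After op 2 (delete): buffer="dcwik" (len 5), cursors c1@0 c2@3 c3@5, authorship .....
After op 3 (insert('b')): buffer="bdcwbikb" (len 8), cursors c1@1 c2@5 c3@8, authorship 1...2..3
After op 4 (move_left): buffer="bdcwbikb" (len 8), cursors c1@0 c2@4 c3@7, authorship 1...2..3
After op 5 (add_cursor(4)): buffer="bdcwbikb" (len 8), cursors c1@0 c2@4 c4@4 c3@7, authorship 1...2..3
After op 6 (move_right): buffer="bdcwbikb" (len 8), cursors c1@1 c2@5 c4@5 c3@8, authorship 1...2..3
After op 7 (insert('h')): buffer="bhdcwbhhikbh" (len 12), cursors c1@2 c2@8 c4@8 c3@12, authorship 11...224..33
After op 8 (insert('z')): buffer="bhzdcwbhhzzikbhz" (len 16), cursors c1@3 c2@11 c4@11 c3@16, authorship 111...22424..333

Answer: bhzdcwbhhzzikbhz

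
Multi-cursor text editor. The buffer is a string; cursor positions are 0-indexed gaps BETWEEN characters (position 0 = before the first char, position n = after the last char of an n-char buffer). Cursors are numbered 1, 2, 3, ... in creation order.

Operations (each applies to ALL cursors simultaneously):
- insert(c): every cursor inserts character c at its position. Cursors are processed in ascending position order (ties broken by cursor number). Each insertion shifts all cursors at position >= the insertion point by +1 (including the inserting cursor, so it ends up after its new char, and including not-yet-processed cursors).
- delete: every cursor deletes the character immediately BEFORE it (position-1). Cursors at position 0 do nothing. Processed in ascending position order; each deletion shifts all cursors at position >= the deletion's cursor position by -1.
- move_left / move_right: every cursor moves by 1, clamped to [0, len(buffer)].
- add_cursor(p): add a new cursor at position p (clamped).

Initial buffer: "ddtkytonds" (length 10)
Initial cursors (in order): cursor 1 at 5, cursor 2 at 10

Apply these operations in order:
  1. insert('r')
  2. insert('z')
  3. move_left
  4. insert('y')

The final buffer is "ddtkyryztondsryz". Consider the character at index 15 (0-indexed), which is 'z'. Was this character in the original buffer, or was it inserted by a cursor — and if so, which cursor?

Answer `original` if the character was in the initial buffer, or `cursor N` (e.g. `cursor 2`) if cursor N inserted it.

Answer: cursor 2

Derivation:
After op 1 (insert('r')): buffer="ddtkyrtondsr" (len 12), cursors c1@6 c2@12, authorship .....1.....2
After op 2 (insert('z')): buffer="ddtkyrztondsrz" (len 14), cursors c1@7 c2@14, authorship .....11.....22
After op 3 (move_left): buffer="ddtkyrztondsrz" (len 14), cursors c1@6 c2@13, authorship .....11.....22
After op 4 (insert('y')): buffer="ddtkyryztondsryz" (len 16), cursors c1@7 c2@15, authorship .....111.....222
Authorship (.=original, N=cursor N): . . . . . 1 1 1 . . . . . 2 2 2
Index 15: author = 2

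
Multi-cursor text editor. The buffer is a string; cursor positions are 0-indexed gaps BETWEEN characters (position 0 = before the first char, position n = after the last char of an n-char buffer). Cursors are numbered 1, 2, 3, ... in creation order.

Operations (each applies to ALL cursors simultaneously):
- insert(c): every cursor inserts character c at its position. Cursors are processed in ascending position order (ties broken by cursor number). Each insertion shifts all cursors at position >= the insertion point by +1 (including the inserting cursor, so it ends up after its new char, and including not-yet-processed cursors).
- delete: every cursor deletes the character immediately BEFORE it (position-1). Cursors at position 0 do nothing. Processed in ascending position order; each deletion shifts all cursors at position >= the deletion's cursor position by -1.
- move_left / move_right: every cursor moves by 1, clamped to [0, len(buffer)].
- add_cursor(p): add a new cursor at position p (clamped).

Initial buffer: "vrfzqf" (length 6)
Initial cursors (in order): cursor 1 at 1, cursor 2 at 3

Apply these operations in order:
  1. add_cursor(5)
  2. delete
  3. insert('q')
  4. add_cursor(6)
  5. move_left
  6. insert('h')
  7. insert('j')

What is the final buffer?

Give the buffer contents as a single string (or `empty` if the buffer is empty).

After op 1 (add_cursor(5)): buffer="vrfzqf" (len 6), cursors c1@1 c2@3 c3@5, authorship ......
After op 2 (delete): buffer="rzf" (len 3), cursors c1@0 c2@1 c3@2, authorship ...
After op 3 (insert('q')): buffer="qrqzqf" (len 6), cursors c1@1 c2@3 c3@5, authorship 1.2.3.
After op 4 (add_cursor(6)): buffer="qrqzqf" (len 6), cursors c1@1 c2@3 c3@5 c4@6, authorship 1.2.3.
After op 5 (move_left): buffer="qrqzqf" (len 6), cursors c1@0 c2@2 c3@4 c4@5, authorship 1.2.3.
After op 6 (insert('h')): buffer="hqrhqzhqhf" (len 10), cursors c1@1 c2@4 c3@7 c4@9, authorship 11.22.334.
After op 7 (insert('j')): buffer="hjqrhjqzhjqhjf" (len 14), cursors c1@2 c2@6 c3@10 c4@13, authorship 111.222.33344.

Answer: hjqrhjqzhjqhjf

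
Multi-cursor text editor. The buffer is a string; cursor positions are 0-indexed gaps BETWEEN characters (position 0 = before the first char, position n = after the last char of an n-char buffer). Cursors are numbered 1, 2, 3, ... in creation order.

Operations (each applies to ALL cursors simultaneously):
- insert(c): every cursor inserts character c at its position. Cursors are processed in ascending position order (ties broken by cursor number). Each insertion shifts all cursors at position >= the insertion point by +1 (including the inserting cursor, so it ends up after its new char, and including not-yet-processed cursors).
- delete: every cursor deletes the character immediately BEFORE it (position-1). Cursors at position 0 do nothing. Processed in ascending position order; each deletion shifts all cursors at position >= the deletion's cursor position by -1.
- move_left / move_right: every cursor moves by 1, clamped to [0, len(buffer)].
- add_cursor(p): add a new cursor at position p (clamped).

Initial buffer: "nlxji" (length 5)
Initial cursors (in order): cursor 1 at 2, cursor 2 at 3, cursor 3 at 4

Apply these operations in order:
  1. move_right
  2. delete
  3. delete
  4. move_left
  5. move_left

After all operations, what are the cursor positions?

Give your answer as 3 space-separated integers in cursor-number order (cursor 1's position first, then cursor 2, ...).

After op 1 (move_right): buffer="nlxji" (len 5), cursors c1@3 c2@4 c3@5, authorship .....
After op 2 (delete): buffer="nl" (len 2), cursors c1@2 c2@2 c3@2, authorship ..
After op 3 (delete): buffer="" (len 0), cursors c1@0 c2@0 c3@0, authorship 
After op 4 (move_left): buffer="" (len 0), cursors c1@0 c2@0 c3@0, authorship 
After op 5 (move_left): buffer="" (len 0), cursors c1@0 c2@0 c3@0, authorship 

Answer: 0 0 0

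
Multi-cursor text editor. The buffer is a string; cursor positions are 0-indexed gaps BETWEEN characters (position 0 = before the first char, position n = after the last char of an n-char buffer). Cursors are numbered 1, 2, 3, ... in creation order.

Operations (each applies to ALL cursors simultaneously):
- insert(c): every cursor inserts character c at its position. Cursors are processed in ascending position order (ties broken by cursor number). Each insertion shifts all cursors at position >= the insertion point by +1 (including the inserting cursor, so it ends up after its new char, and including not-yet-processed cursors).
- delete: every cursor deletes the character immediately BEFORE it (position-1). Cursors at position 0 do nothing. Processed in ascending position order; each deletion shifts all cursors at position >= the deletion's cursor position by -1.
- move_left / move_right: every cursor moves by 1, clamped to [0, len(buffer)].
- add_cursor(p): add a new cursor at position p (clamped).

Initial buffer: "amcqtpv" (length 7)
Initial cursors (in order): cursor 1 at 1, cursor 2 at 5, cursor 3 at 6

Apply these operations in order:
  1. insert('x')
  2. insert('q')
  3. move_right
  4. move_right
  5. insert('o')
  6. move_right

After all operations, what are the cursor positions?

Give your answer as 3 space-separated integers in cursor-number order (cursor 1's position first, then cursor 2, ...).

Answer: 7 14 16

Derivation:
After op 1 (insert('x')): buffer="axmcqtxpxv" (len 10), cursors c1@2 c2@7 c3@9, authorship .1....2.3.
After op 2 (insert('q')): buffer="axqmcqtxqpxqv" (len 13), cursors c1@3 c2@9 c3@12, authorship .11....22.33.
After op 3 (move_right): buffer="axqmcqtxqpxqv" (len 13), cursors c1@4 c2@10 c3@13, authorship .11....22.33.
After op 4 (move_right): buffer="axqmcqtxqpxqv" (len 13), cursors c1@5 c2@11 c3@13, authorship .11....22.33.
After op 5 (insert('o')): buffer="axqmcoqtxqpxoqvo" (len 16), cursors c1@6 c2@13 c3@16, authorship .11..1..22.323.3
After op 6 (move_right): buffer="axqmcoqtxqpxoqvo" (len 16), cursors c1@7 c2@14 c3@16, authorship .11..1..22.323.3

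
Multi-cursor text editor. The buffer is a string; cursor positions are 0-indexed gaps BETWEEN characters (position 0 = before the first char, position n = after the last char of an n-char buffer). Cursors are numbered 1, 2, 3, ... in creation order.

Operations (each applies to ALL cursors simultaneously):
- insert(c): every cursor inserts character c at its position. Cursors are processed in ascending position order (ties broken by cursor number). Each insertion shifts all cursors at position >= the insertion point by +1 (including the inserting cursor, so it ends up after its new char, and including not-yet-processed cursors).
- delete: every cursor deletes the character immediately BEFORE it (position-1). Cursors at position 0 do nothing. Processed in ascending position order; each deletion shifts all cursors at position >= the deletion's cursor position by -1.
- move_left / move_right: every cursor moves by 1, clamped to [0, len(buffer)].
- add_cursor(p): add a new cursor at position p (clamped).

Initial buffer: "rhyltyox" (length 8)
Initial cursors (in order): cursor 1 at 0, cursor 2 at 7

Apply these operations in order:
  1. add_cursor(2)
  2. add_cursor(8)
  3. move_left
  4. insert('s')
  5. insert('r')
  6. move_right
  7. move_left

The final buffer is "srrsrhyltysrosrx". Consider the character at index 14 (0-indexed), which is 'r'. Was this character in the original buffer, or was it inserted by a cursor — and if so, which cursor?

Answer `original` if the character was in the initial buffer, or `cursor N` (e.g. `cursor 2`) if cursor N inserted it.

Answer: cursor 4

Derivation:
After op 1 (add_cursor(2)): buffer="rhyltyox" (len 8), cursors c1@0 c3@2 c2@7, authorship ........
After op 2 (add_cursor(8)): buffer="rhyltyox" (len 8), cursors c1@0 c3@2 c2@7 c4@8, authorship ........
After op 3 (move_left): buffer="rhyltyox" (len 8), cursors c1@0 c3@1 c2@6 c4@7, authorship ........
After op 4 (insert('s')): buffer="srshyltysosx" (len 12), cursors c1@1 c3@3 c2@9 c4@11, authorship 1.3.....2.4.
After op 5 (insert('r')): buffer="srrsrhyltysrosrx" (len 16), cursors c1@2 c3@5 c2@12 c4@15, authorship 11.33.....22.44.
After op 6 (move_right): buffer="srrsrhyltysrosrx" (len 16), cursors c1@3 c3@6 c2@13 c4@16, authorship 11.33.....22.44.
After op 7 (move_left): buffer="srrsrhyltysrosrx" (len 16), cursors c1@2 c3@5 c2@12 c4@15, authorship 11.33.....22.44.
Authorship (.=original, N=cursor N): 1 1 . 3 3 . . . . . 2 2 . 4 4 .
Index 14: author = 4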